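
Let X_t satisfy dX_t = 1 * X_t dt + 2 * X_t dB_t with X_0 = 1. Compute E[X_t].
E[X_t] = exp(t)

For GBM dX = mu X dt + sigma X dB with X_0 = x_0, apply Itô to Y = log X: dY = (mu - sigma^2/2) dt + sigma dB, so Y_t = log(x_0) + (mu - sigma^2/2) t + sigma B_t and hence X_t = x_0 * exp((mu - sigma^2/2) t + sigma B_t).
With mu = 1, sigma = 2, x_0 = 1, this gives:
  X_t = 1 * exp((-1) * t + (2) * B_t).
Since sigma*B_t ~ Normal(0, sigma^2 t), E[exp(sigma*B_t)] = exp(sigma^2 t / 2); so E[X_t] = x_0 * exp((mu - sigma^2/2) t) * exp(sigma^2 t / 2) = x_0 * exp(mu t) = exp(t).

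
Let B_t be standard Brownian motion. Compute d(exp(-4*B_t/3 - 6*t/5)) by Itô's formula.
d(exp(-4*B_t/3 - 6*t/5)) = (-14*exp(-4*B_t/3 - 6*t/5)/45) dt + (-4*exp(-4*B_t/3 - 6*t/5)/3) dB_t

Itô's formula for f(t, x): d f(t, B_t) = (f_t + (1/2) f_xx) dt + f_x dB_t. Compute partials of f(t, x) = exp(-6*t/5 - 4*x/3):
  f_t(t,x)  = -6*exp(-6*t/5 - 4*x/3)/5
  f_x(t,x)  = -4*exp(-6*t/5 - 4*x/3)/3
  f_xx(t,x) = 16*exp(-6*t/5 - 4*x/3)/9
Assemble drift = f_t + (1/2) f_xx = -14*exp(-6*t/5 - 4*x/3)/45 and diffusion = f_x = -4*exp(-6*t/5 - 4*x/3)/3. Substituting x = B_t:
  d(exp(-4*B_t/3 - 6*t/5)) = (-14*exp(-4*B_t/3 - 6*t/5)/45) dt + (-4*exp(-4*B_t/3 - 6*t/5)/3) dB_t.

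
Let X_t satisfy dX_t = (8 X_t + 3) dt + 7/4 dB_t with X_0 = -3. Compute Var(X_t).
Var(X_t) = 49*exp(16*t)/256 - 49/256

The variance V(t) = Var(X_t) satisfies V'(t) = 2 a V(t) + c^2 with V(0) = 0 (drift coefficient is linear in X, diffusion is constant). With a = 8, c = 7/4, the solution is
  V(t) = (c^2 / (2 a)) * (exp(2 a t) - 1)
       = ((7/4)^2 / (2*8)) * (exp(16 t) - 1)
       = 49*exp(16*t)/256 - 49/256.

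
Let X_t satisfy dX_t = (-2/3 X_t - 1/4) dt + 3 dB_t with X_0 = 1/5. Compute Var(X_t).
Var(X_t) = 27/4 - 27*exp(-4*t/3)/4

The variance V(t) = Var(X_t) satisfies V'(t) = 2 a V(t) + c^2 with V(0) = 0 (drift coefficient is linear in X, diffusion is constant). With a = -2/3, c = 3, the solution is
  V(t) = (c^2 / (2 a)) * (exp(2 a t) - 1)
       = (3^2 / (2*(-2/3))) * (exp((-4/3) t) - 1)
       = 27/4 - 27*exp(-4*t/3)/4.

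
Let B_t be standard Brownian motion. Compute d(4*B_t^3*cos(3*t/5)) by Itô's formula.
d(4*B_t^3*cos(3*t/5)) = (12*B_t*(-B_t^2*sin(3*t/5) + 5*cos(3*t/5))/5) dt + (12*B_t^2*cos(3*t/5)) dB_t

Itô's formula for f(t, x): d f(t, B_t) = (f_t + (1/2) f_xx) dt + f_x dB_t. Compute partials of f(t, x) = 4*x^3*cos(3*t/5):
  f_t(t,x)  = -12*x^3*sin(3*t/5)/5
  f_x(t,x)  = 12*x^2*cos(3*t/5)
  f_xx(t,x) = 24*x*cos(3*t/5)
Assemble drift = f_t + (1/2) f_xx = 12*x*(-x^2*sin(3*t/5) + 5*cos(3*t/5))/5 and diffusion = f_x = 12*x^2*cos(3*t/5). Substituting x = B_t:
  d(4*B_t^3*cos(3*t/5)) = (12*B_t*(-B_t^2*sin(3*t/5) + 5*cos(3*t/5))/5) dt + (12*B_t^2*cos(3*t/5)) dB_t.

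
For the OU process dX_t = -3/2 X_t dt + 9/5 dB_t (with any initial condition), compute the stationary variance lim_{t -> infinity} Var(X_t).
lim Var(X_t) = 27/25

The OU SDE dX = -theta X dt + sigma dB admits the integrating factor exp(theta t): d(exp(theta t) X_t) = sigma exp(theta t) dB_t. Integrating from 0 to t gives X_t = x_0 * exp(-theta t) + sigma * int_0^t exp(-theta (t-s)) dB_s for any initial x_0. The Itô integral has variance (by the Itô isometry) sigma^2 * int_0^t exp(-2 theta (t - s)) ds = sigma^2 * (1 - exp(-2 theta t)) / (2 theta), independent of x_0.
With theta = 3/2, sigma = 9/5:
  Var(X_t) = (9/5)^2 * (1 - exp(-2*3/2 t)) / (2 * 3/2) = 27/25 - 27*exp(-3*t)/25.
As t -> infinity, exp(-2*3/2 t) -> 0, so the stationary variance is sigma^2 / (2 theta) = 27/25.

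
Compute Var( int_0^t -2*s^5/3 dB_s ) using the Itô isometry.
Var = 4*t^11/99

The Itô integral of a deterministic integrand f(s) has mean 0 because each increment f(s) * (B_{s+ds} - B_s) has mean 0. By the Itô isometry:
  Var( int_0^t f(s) dB_s ) = E[ (int_0^t f(s) dB_s)^2 ] = int_0^t f(s)^2 ds.
Here f(s) = -2*s^5/3, so f(s)^2 = 4*s^10/9. Integrate:
  int_0^t (4*s^10/9) ds = 4*t^11/99.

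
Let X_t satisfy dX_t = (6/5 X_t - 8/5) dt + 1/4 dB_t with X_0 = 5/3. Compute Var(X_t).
Var(X_t) = 5*exp(12*t/5)/192 - 5/192

The variance V(t) = Var(X_t) satisfies V'(t) = 2 a V(t) + c^2 with V(0) = 0 (drift coefficient is linear in X, diffusion is constant). With a = 6/5, c = 1/4, the solution is
  V(t) = (c^2 / (2 a)) * (exp(2 a t) - 1)
       = ((1/4)^2 / (2*(6/5))) * (exp((12/5) t) - 1)
       = 5*exp(12*t/5)/192 - 5/192.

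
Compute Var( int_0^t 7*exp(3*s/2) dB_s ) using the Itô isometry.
Var = 49*exp(3*t)/3 - 49/3

The Itô integral of a deterministic integrand f(s) has mean 0 because each increment f(s) * (B_{s+ds} - B_s) has mean 0. By the Itô isometry:
  Var( int_0^t f(s) dB_s ) = E[ (int_0^t f(s) dB_s)^2 ] = int_0^t f(s)^2 ds.
Here f(s) = 7*exp(3*s/2), so f(s)^2 = 49*exp(3*s). Integrate:
  int_0^t (49*exp(3*s)) ds = 49*exp(3*t)/3 - 49/3.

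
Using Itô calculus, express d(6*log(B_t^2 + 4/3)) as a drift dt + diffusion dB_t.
d(6*log(B_t^2 + 4/3)) = (18*(4 - 3*B_t^2)/(3*B_t^2 + 4)^2) dt + (36*B_t/(3*B_t^2 + 4)) dB_t

Itô's formula for f(B_t) gives d f(B_t) = f'(B_t) dB_t + (1/2) f''(B_t) dt. Compute derivatives of f(x) = 6*log(x^2 + 4/3):
  f'(x)  = 36*x/(3*x^2 + 4)
  f''(x) = 36*(4 - 3*x^2)/(3*x^2 + 4)^2
Substitute x = B_t and multiply the f'' term by 1/2:
  drift     = (1/2) * (36*(4 - 3*x^2)/(3*x^2 + 4)^2) evaluated at B_t = 18*(4 - 3*B_t^2)/(3*B_t^2 + 4)^2
  diffusion = (36*x/(3*x^2 + 4)) evaluated at B_t = 36*B_t/(3*B_t^2 + 4)
Therefore d(6*log(B_t^2 + 4/3)) = (18*(4 - 3*B_t^2)/(3*B_t^2 + 4)^2) dt + (36*B_t/(3*B_t^2 + 4)) dB_t.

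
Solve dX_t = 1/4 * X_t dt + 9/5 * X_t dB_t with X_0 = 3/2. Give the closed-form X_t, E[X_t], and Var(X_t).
X_t = 3/2 * exp((-137/100) t + (9/5) B_t); E[X_t] = 3*exp(t/4)/2; Var(X_t) = 9*(exp(81*t/25) - 1)*exp(t/2)/4

For GBM dX = mu X dt + sigma X dB with X_0 = x_0, apply Itô to Y = log X: dY = (mu - sigma^2/2) dt + sigma dB, so Y_t = log(x_0) + (mu - sigma^2/2) t + sigma B_t and hence X_t = x_0 * exp((mu - sigma^2/2) t + sigma B_t).
With mu = 1/4, sigma = 9/5, x_0 = 3/2, this gives:
  X_t = 3/2 * exp((-137/100) * t + (9/5) * B_t).
Since sigma*B_t ~ Normal(0, sigma^2 t), E[exp(sigma*B_t)] = exp(sigma^2 t / 2); so E[X_t] = x_0 * exp((mu - sigma^2/2) t) * exp(sigma^2 t / 2) = x_0 * exp(mu t) = 3*exp(t/4)/2.
Var(X_t) = E[X_t^2] - (E[X_t])^2 = x_0^2 * exp(2 mu t) * (exp(sigma^2 t) - 1) = 9*(exp(81*t/25) - 1)*exp(t/2)/4.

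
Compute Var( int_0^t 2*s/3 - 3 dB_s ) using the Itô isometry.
Var = t*(4*t^2 - 54*t + 243)/27

The Itô integral of a deterministic integrand f(s) has mean 0 because each increment f(s) * (B_{s+ds} - B_s) has mean 0. By the Itô isometry:
  Var( int_0^t f(s) dB_s ) = E[ (int_0^t f(s) dB_s)^2 ] = int_0^t f(s)^2 ds.
Here f(s) = 2*s/3 - 3, so f(s)^2 = (2*s - 9)^2/9. Integrate:
  int_0^t ((2*s - 9)^2/9) ds = t*(4*t^2 - 54*t + 243)/27.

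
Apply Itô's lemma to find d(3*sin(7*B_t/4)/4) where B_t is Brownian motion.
d(3*sin(7*B_t/4)/4) = (-147*sin(7*B_t/4)/128) dt + (21*cos(7*B_t/4)/16) dB_t

Itô's formula for f(B_t) gives d f(B_t) = f'(B_t) dB_t + (1/2) f''(B_t) dt. Compute derivatives of f(x) = 3*sin(7*x/4)/4:
  f'(x)  = 21*cos(7*x/4)/16
  f''(x) = -147*sin(7*x/4)/64
Substitute x = B_t and multiply the f'' term by 1/2:
  drift     = (1/2) * (-147*sin(7*x/4)/64) evaluated at B_t = -147*sin(7*B_t/4)/128
  diffusion = (21*cos(7*x/4)/16) evaluated at B_t = 21*cos(7*B_t/4)/16
Therefore d(3*sin(7*B_t/4)/4) = (-147*sin(7*B_t/4)/128) dt + (21*cos(7*B_t/4)/16) dB_t.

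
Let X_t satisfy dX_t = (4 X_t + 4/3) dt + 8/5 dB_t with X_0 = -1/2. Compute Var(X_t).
Var(X_t) = 8*exp(8*t)/25 - 8/25

The variance V(t) = Var(X_t) satisfies V'(t) = 2 a V(t) + c^2 with V(0) = 0 (drift coefficient is linear in X, diffusion is constant). With a = 4, c = 8/5, the solution is
  V(t) = (c^2 / (2 a)) * (exp(2 a t) - 1)
       = ((8/5)^2 / (2*4)) * (exp(8 t) - 1)
       = 8*exp(8*t)/25 - 8/25.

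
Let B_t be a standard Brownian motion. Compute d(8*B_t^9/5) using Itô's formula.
d(8*B_t^9/5) = (288*B_t^7/5) dt + (72*B_t^8/5) dB_t

Itô's formula for f(B_t) gives d f(B_t) = f'(B_t) dB_t + (1/2) f''(B_t) dt. Compute derivatives of f(x) = 8*x^9/5:
  f'(x)  = 72*x^8/5
  f''(x) = 576*x^7/5
Substitute x = B_t and multiply the f'' term by 1/2:
  drift     = (1/2) * (576*x^7/5) evaluated at B_t = 288*B_t^7/5
  diffusion = (72*x^8/5) evaluated at B_t = 72*B_t^8/5
Therefore d(8*B_t^9/5) = (288*B_t^7/5) dt + (72*B_t^8/5) dB_t.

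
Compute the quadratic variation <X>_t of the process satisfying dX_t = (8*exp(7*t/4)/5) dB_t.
<X>_t = 128*exp(7*t/2)/175 - 128/175

For an Itô process dX_t = a(t) dt + b(t) dB_t, the quadratic variation is <X>_t = int_0^t b(s)^2 ds (the drift term does not contribute). Here b(s) = 8*exp(7*s/4)/5, so
  b(s)^2 = 64*exp(7*s/2)/25.
Integrating from 0 to t:
  <X>_t = int_0^t (64*exp(7*s/2)/25) ds = 128*exp(7*t/2)/175 - 128/175.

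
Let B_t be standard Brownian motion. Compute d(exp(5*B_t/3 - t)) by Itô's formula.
d(exp(5*B_t/3 - t)) = (7*exp(5*B_t/3 - t)/18) dt + (5*exp(5*B_t/3 - t)/3) dB_t

Itô's formula for f(t, x): d f(t, B_t) = (f_t + (1/2) f_xx) dt + f_x dB_t. Compute partials of f(t, x) = exp(-t + 5*x/3):
  f_t(t,x)  = -exp(-t + 5*x/3)
  f_x(t,x)  = 5*exp(-t + 5*x/3)/3
  f_xx(t,x) = 25*exp(-t + 5*x/3)/9
Assemble drift = f_t + (1/2) f_xx = 7*exp(-t + 5*x/3)/18 and diffusion = f_x = 5*exp(-t + 5*x/3)/3. Substituting x = B_t:
  d(exp(5*B_t/3 - t)) = (7*exp(5*B_t/3 - t)/18) dt + (5*exp(5*B_t/3 - t)/3) dB_t.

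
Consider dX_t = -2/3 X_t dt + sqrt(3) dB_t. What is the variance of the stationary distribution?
lim Var(X_t) = 9/4

The OU SDE dX = -theta X dt + sigma dB admits the integrating factor exp(theta t): d(exp(theta t) X_t) = sigma exp(theta t) dB_t. Integrating from 0 to t gives X_t = x_0 * exp(-theta t) + sigma * int_0^t exp(-theta (t-s)) dB_s for any initial x_0. The Itô integral has variance (by the Itô isometry) sigma^2 * int_0^t exp(-2 theta (t - s)) ds = sigma^2 * (1 - exp(-2 theta t)) / (2 theta), independent of x_0.
With theta = 2/3, sigma = sqrt(3):
  Var(X_t) = (sqrt(3))^2 * (1 - exp(-2*2/3 t)) / (2 * 2/3) = 9/4 - 9*exp(-4*t/3)/4.
As t -> infinity, exp(-2*2/3 t) -> 0, so the stationary variance is sigma^2 / (2 theta) = 9/4.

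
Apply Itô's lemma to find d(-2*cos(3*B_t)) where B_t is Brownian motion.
d(-2*cos(3*B_t)) = (9*cos(3*B_t)) dt + (6*sin(3*B_t)) dB_t

Itô's formula for f(B_t) gives d f(B_t) = f'(B_t) dB_t + (1/2) f''(B_t) dt. Compute derivatives of f(x) = -2*cos(3*x):
  f'(x)  = 6*sin(3*x)
  f''(x) = 18*cos(3*x)
Substitute x = B_t and multiply the f'' term by 1/2:
  drift     = (1/2) * (18*cos(3*x)) evaluated at B_t = 9*cos(3*B_t)
  diffusion = (6*sin(3*x)) evaluated at B_t = 6*sin(3*B_t)
Therefore d(-2*cos(3*B_t)) = (9*cos(3*B_t)) dt + (6*sin(3*B_t)) dB_t.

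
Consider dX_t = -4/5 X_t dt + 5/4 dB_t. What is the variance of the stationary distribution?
lim Var(X_t) = 125/128

The OU SDE dX = -theta X dt + sigma dB admits the integrating factor exp(theta t): d(exp(theta t) X_t) = sigma exp(theta t) dB_t. Integrating from 0 to t gives X_t = x_0 * exp(-theta t) + sigma * int_0^t exp(-theta (t-s)) dB_s for any initial x_0. The Itô integral has variance (by the Itô isometry) sigma^2 * int_0^t exp(-2 theta (t - s)) ds = sigma^2 * (1 - exp(-2 theta t)) / (2 theta), independent of x_0.
With theta = 4/5, sigma = 5/4:
  Var(X_t) = (5/4)^2 * (1 - exp(-2*4/5 t)) / (2 * 4/5) = 125/128 - 125*exp(-8*t/5)/128.
As t -> infinity, exp(-2*4/5 t) -> 0, so the stationary variance is sigma^2 / (2 theta) = 125/128.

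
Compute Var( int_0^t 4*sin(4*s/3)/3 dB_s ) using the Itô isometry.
Var = 8*t/9 - 2*sin(4*t/3)*cos(4*t/3)/3

The Itô integral of a deterministic integrand f(s) has mean 0 because each increment f(s) * (B_{s+ds} - B_s) has mean 0. By the Itô isometry:
  Var( int_0^t f(s) dB_s ) = E[ (int_0^t f(s) dB_s)^2 ] = int_0^t f(s)^2 ds.
Here f(s) = 4*sin(4*s/3)/3, so f(s)^2 = 16*sin(4*s/3)^2/9. Integrate:
  int_0^t (16*sin(4*s/3)^2/9) ds = 8*t/9 - 2*sin(4*t/3)*cos(4*t/3)/3.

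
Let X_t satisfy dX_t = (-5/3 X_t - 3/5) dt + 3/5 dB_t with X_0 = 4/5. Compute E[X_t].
E[X_t] = -9/25 + 29*exp(-5*t/3)/25

Taking expectations and using E[dB_t] = 0, the mean m(t) = E[X_t] satisfies the ODE m'(t) = a m(t) + b with m(0) = x_0. With a = -5/3, b = -3/5, x_0 = 4/5, the solution is
  m(t) = x_0 * exp(a t) + (b/a) * (exp(a t) - 1)
       = (4/5) * exp((-5/3) t) + ((-3/5)/(-5/3)) * (exp((-5/3) t) - 1)
       = -9/25 + 29*exp(-5*t/3)/25.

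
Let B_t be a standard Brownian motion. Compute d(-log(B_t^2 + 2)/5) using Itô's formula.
d(-log(B_t^2 + 2)/5) = ((B_t^2 - 2)/(5*(B_t^2 + 2)^2)) dt + (-2*B_t/(5*B_t^2 + 10)) dB_t

Itô's formula for f(B_t) gives d f(B_t) = f'(B_t) dB_t + (1/2) f''(B_t) dt. Compute derivatives of f(x) = -log(x^2 + 2)/5:
  f'(x)  = -2*x/(5*x^2 + 10)
  f''(x) = 2*(x^2 - 2)/(5*(x^2 + 2)^2)
Substitute x = B_t and multiply the f'' term by 1/2:
  drift     = (1/2) * (2*(x^2 - 2)/(5*(x^2 + 2)^2)) evaluated at B_t = (B_t^2 - 2)/(5*(B_t^2 + 2)^2)
  diffusion = (-2*x/(5*x^2 + 10)) evaluated at B_t = -2*B_t/(5*B_t^2 + 10)
Therefore d(-log(B_t^2 + 2)/5) = ((B_t^2 - 2)/(5*(B_t^2 + 2)^2)) dt + (-2*B_t/(5*B_t^2 + 10)) dB_t.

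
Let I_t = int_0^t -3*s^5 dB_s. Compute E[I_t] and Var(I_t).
E[I_t] = 0; Var(I_t) = 9*t^11/11

The Itô integral of a deterministic integrand f(s) has mean 0 because each increment f(s) * (B_{s+ds} - B_s) has mean 0. By the Itô isometry:
  Var( int_0^t f(s) dB_s ) = E[ (int_0^t f(s) dB_s)^2 ] = int_0^t f(s)^2 ds.
Here f(s) = -3*s^5, so f(s)^2 = 9*s^10. Integrate:
  int_0^t (9*s^10) ds = 9*t^11/11.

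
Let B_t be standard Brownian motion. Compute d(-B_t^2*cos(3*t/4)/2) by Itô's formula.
d(-B_t^2*cos(3*t/4)/2) = (3*B_t^2*sin(3*t/4)/8 - cos(3*t/4)/2) dt + (-B_t*cos(3*t/4)) dB_t

Itô's formula for f(t, x): d f(t, B_t) = (f_t + (1/2) f_xx) dt + f_x dB_t. Compute partials of f(t, x) = -x^2*cos(3*t/4)/2:
  f_t(t,x)  = 3*x^2*sin(3*t/4)/8
  f_x(t,x)  = -x*cos(3*t/4)
  f_xx(t,x) = -cos(3*t/4)
Assemble drift = f_t + (1/2) f_xx = 3*x^2*sin(3*t/4)/8 - cos(3*t/4)/2 and diffusion = f_x = -x*cos(3*t/4). Substituting x = B_t:
  d(-B_t^2*cos(3*t/4)/2) = (3*B_t^2*sin(3*t/4)/8 - cos(3*t/4)/2) dt + (-B_t*cos(3*t/4)) dB_t.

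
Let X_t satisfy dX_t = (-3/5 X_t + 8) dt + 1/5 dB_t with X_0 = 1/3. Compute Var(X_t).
Var(X_t) = 1/30 - exp(-6*t/5)/30

The variance V(t) = Var(X_t) satisfies V'(t) = 2 a V(t) + c^2 with V(0) = 0 (drift coefficient is linear in X, diffusion is constant). With a = -3/5, c = 1/5, the solution is
  V(t) = (c^2 / (2 a)) * (exp(2 a t) - 1)
       = ((1/5)^2 / (2*(-3/5))) * (exp((-6/5) t) - 1)
       = 1/30 - exp(-6*t/5)/30.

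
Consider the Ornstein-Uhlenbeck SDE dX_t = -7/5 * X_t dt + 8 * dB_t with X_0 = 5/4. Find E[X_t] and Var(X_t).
E[X_t] = 5*exp(-7*t/5)/4; Var(X_t) = 160/7 - 160*exp(-14*t/5)/7

The OU SDE dX = -theta X dt + sigma dB admits the integrating factor exp(theta t): d(exp(theta t) X_t) = sigma exp(theta t) dB_t. Integrating from 0 to t:
  X_t = x_0 * exp(-theta t) + sigma * int_0^t exp(-theta (t-s)) dB_s.
The Itô integral has mean 0 and (by the Itô isometry) variance sigma^2 * int_0^t exp(-2 theta (t - s)) ds = sigma^2 * (1 - exp(-2 theta t)) / (2 theta).
With theta = 7/5, sigma = 8, x_0 = 5/4:
  E[X_t] = 5/4 * exp(-7/5 t) = 5*exp(-7*t/5)/4
  Var(X_t) = (8)^2 * (1 - exp(-2*7/5 t)) / (2 * 7/5) = 160/7 - 160*exp(-14*t/5)/7.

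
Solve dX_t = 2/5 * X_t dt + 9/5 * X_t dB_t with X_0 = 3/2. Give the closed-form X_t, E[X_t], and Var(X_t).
X_t = 3/2 * exp((-61/50) t + (9/5) B_t); E[X_t] = 3*exp(2*t/5)/2; Var(X_t) = 9*(exp(81*t/25) - 1)*exp(4*t/5)/4

For GBM dX = mu X dt + sigma X dB with X_0 = x_0, apply Itô to Y = log X: dY = (mu - sigma^2/2) dt + sigma dB, so Y_t = log(x_0) + (mu - sigma^2/2) t + sigma B_t and hence X_t = x_0 * exp((mu - sigma^2/2) t + sigma B_t).
With mu = 2/5, sigma = 9/5, x_0 = 3/2, this gives:
  X_t = 3/2 * exp((-61/50) * t + (9/5) * B_t).
Since sigma*B_t ~ Normal(0, sigma^2 t), E[exp(sigma*B_t)] = exp(sigma^2 t / 2); so E[X_t] = x_0 * exp((mu - sigma^2/2) t) * exp(sigma^2 t / 2) = x_0 * exp(mu t) = 3*exp(2*t/5)/2.
Var(X_t) = E[X_t^2] - (E[X_t])^2 = x_0^2 * exp(2 mu t) * (exp(sigma^2 t) - 1) = 9*(exp(81*t/25) - 1)*exp(4*t/5)/4.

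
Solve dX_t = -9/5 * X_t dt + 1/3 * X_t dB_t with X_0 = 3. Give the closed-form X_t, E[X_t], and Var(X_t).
X_t = 3 * exp((-167/90) t + (1/3) B_t); E[X_t] = 3*exp(-9*t/5); Var(X_t) = (9*exp(t/9) - 9)*exp(-18*t/5)

For GBM dX = mu X dt + sigma X dB with X_0 = x_0, apply Itô to Y = log X: dY = (mu - sigma^2/2) dt + sigma dB, so Y_t = log(x_0) + (mu - sigma^2/2) t + sigma B_t and hence X_t = x_0 * exp((mu - sigma^2/2) t + sigma B_t).
With mu = -9/5, sigma = 1/3, x_0 = 3, this gives:
  X_t = 3 * exp((-167/90) * t + (1/3) * B_t).
Since sigma*B_t ~ Normal(0, sigma^2 t), E[exp(sigma*B_t)] = exp(sigma^2 t / 2); so E[X_t] = x_0 * exp((mu - sigma^2/2) t) * exp(sigma^2 t / 2) = x_0 * exp(mu t) = 3*exp(-9*t/5).
Var(X_t) = E[X_t^2] - (E[X_t])^2 = x_0^2 * exp(2 mu t) * (exp(sigma^2 t) - 1) = (9*exp(t/9) - 9)*exp(-18*t/5).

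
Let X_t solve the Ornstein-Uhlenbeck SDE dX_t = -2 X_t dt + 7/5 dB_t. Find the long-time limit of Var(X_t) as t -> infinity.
lim Var(X_t) = 49/100

The OU SDE dX = -theta X dt + sigma dB admits the integrating factor exp(theta t): d(exp(theta t) X_t) = sigma exp(theta t) dB_t. Integrating from 0 to t gives X_t = x_0 * exp(-theta t) + sigma * int_0^t exp(-theta (t-s)) dB_s for any initial x_0. The Itô integral has variance (by the Itô isometry) sigma^2 * int_0^t exp(-2 theta (t - s)) ds = sigma^2 * (1 - exp(-2 theta t)) / (2 theta), independent of x_0.
With theta = 2, sigma = 7/5:
  Var(X_t) = (7/5)^2 * (1 - exp(-2*2 t)) / (2 * 2) = 49/100 - 49*exp(-4*t)/100.
As t -> infinity, exp(-2*2 t) -> 0, so the stationary variance is sigma^2 / (2 theta) = 49/100.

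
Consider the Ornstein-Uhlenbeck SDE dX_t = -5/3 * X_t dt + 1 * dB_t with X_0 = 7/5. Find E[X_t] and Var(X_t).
E[X_t] = 7*exp(-5*t/3)/5; Var(X_t) = 3/10 - 3*exp(-10*t/3)/10

The OU SDE dX = -theta X dt + sigma dB admits the integrating factor exp(theta t): d(exp(theta t) X_t) = sigma exp(theta t) dB_t. Integrating from 0 to t:
  X_t = x_0 * exp(-theta t) + sigma * int_0^t exp(-theta (t-s)) dB_s.
The Itô integral has mean 0 and (by the Itô isometry) variance sigma^2 * int_0^t exp(-2 theta (t - s)) ds = sigma^2 * (1 - exp(-2 theta t)) / (2 theta).
With theta = 5/3, sigma = 1, x_0 = 7/5:
  E[X_t] = 7/5 * exp(-5/3 t) = 7*exp(-5*t/3)/5
  Var(X_t) = (1)^2 * (1 - exp(-2*5/3 t)) / (2 * 5/3) = 3/10 - 3*exp(-10*t/3)/10.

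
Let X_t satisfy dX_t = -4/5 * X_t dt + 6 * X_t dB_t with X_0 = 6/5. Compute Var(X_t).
Var(X_t) = (36*exp(36*t) - 36)*exp(-8*t/5)/25

For GBM dX = mu X dt + sigma X dB with X_0 = x_0, apply Itô to Y = log X: dY = (mu - sigma^2/2) dt + sigma dB, so Y_t = log(x_0) + (mu - sigma^2/2) t + sigma B_t and hence X_t = x_0 * exp((mu - sigma^2/2) t + sigma B_t).
With mu = -4/5, sigma = 6, x_0 = 6/5, this gives:
  X_t = 6/5 * exp((-94/5) * t + (6) * B_t).
Since sigma*B_t ~ Normal(0, sigma^2 t), E[exp(sigma*B_t)] = exp(sigma^2 t / 2); so E[X_t] = x_0 * exp((mu - sigma^2/2) t) * exp(sigma^2 t / 2) = x_0 * exp(mu t) = 6*exp(-4*t/5)/5.
Var(X_t) = E[X_t^2] - (E[X_t])^2 = x_0^2 * exp(2 mu t) * (exp(sigma^2 t) - 1) = (36*exp(36*t) - 36)*exp(-8*t/5)/25.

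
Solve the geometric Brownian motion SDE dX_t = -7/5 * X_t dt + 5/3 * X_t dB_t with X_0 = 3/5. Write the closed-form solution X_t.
X_t = 3/5 * exp((-251/90) * t + (5/3) * B_t)

For GBM dX = mu X dt + sigma X dB with X_0 = x_0, apply Itô to Y = log X: dY = (mu - sigma^2/2) dt + sigma dB, so Y_t = log(x_0) + (mu - sigma^2/2) t + sigma B_t and hence X_t = x_0 * exp((mu - sigma^2/2) t + sigma B_t).
With mu = -7/5, sigma = 5/3, x_0 = 3/5, this gives:
  X_t = 3/5 * exp((-251/90) * t + (5/3) * B_t).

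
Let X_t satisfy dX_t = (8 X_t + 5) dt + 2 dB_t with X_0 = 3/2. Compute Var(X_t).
Var(X_t) = exp(16*t)/4 - 1/4

The variance V(t) = Var(X_t) satisfies V'(t) = 2 a V(t) + c^2 with V(0) = 0 (drift coefficient is linear in X, diffusion is constant). With a = 8, c = 2, the solution is
  V(t) = (c^2 / (2 a)) * (exp(2 a t) - 1)
       = (2^2 / (2*8)) * (exp(16 t) - 1)
       = exp(16*t)/4 - 1/4.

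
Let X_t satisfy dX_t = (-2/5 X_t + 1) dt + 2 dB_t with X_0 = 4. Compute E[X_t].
E[X_t] = 5/2 + 3*exp(-2*t/5)/2

Taking expectations and using E[dB_t] = 0, the mean m(t) = E[X_t] satisfies the ODE m'(t) = a m(t) + b with m(0) = x_0. With a = -2/5, b = 1, x_0 = 4, the solution is
  m(t) = x_0 * exp(a t) + (b/a) * (exp(a t) - 1)
       = 4 * exp((-2/5) t) + (1/(-2/5)) * (exp((-2/5) t) - 1)
       = 5/2 + 3*exp(-2*t/5)/2.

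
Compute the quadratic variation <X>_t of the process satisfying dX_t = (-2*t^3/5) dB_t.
<X>_t = 4*t^7/175

For an Itô process dX_t = a(t) dt + b(t) dB_t, the quadratic variation is <X>_t = int_0^t b(s)^2 ds (the drift term does not contribute). Here b(s) = -2*s^3/5, so
  b(s)^2 = 4*s^6/25.
Integrating from 0 to t:
  <X>_t = int_0^t (4*s^6/25) ds = 4*t^7/175.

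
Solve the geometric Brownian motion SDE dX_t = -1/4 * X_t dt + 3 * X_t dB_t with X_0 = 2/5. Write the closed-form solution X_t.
X_t = 2/5 * exp((-19/4) * t + (3) * B_t)

For GBM dX = mu X dt + sigma X dB with X_0 = x_0, apply Itô to Y = log X: dY = (mu - sigma^2/2) dt + sigma dB, so Y_t = log(x_0) + (mu - sigma^2/2) t + sigma B_t and hence X_t = x_0 * exp((mu - sigma^2/2) t + sigma B_t).
With mu = -1/4, sigma = 3, x_0 = 2/5, this gives:
  X_t = 2/5 * exp((-19/4) * t + (3) * B_t).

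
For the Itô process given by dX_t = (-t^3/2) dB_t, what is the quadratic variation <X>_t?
<X>_t = t^7/28

For an Itô process dX_t = a(t) dt + b(t) dB_t, the quadratic variation is <X>_t = int_0^t b(s)^2 ds (the drift term does not contribute). Here b(s) = -s^3/2, so
  b(s)^2 = s^6/4.
Integrating from 0 to t:
  <X>_t = int_0^t (s^6/4) ds = t^7/28.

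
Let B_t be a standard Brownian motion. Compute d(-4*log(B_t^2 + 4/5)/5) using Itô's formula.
d(-4*log(B_t^2 + 4/5)/5) = (4*(5*B_t^2 - 4)/(5*B_t^2 + 4)^2) dt + (-8*B_t/(5*B_t^2 + 4)) dB_t

Itô's formula for f(B_t) gives d f(B_t) = f'(B_t) dB_t + (1/2) f''(B_t) dt. Compute derivatives of f(x) = -4*log(x^2 + 4/5)/5:
  f'(x)  = -8*x/(5*x^2 + 4)
  f''(x) = 8*(5*x^2 - 4)/(5*x^2 + 4)^2
Substitute x = B_t and multiply the f'' term by 1/2:
  drift     = (1/2) * (8*(5*x^2 - 4)/(5*x^2 + 4)^2) evaluated at B_t = 4*(5*B_t^2 - 4)/(5*B_t^2 + 4)^2
  diffusion = (-8*x/(5*x^2 + 4)) evaluated at B_t = -8*B_t/(5*B_t^2 + 4)
Therefore d(-4*log(B_t^2 + 4/5)/5) = (4*(5*B_t^2 - 4)/(5*B_t^2 + 4)^2) dt + (-8*B_t/(5*B_t^2 + 4)) dB_t.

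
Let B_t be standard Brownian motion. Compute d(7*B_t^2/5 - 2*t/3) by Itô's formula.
d(7*B_t^2/5 - 2*t/3) = (11/15) dt + (14*B_t/5) dB_t

Itô's formula for f(t, x): d f(t, B_t) = (f_t + (1/2) f_xx) dt + f_x dB_t. Compute partials of f(t, x) = -2*t/3 + 7*x^2/5:
  f_t(t,x)  = -2/3
  f_x(t,x)  = 14*x/5
  f_xx(t,x) = 14/5
Assemble drift = f_t + (1/2) f_xx = 11/15 and diffusion = f_x = 14*x/5. Substituting x = B_t:
  d(7*B_t^2/5 - 2*t/3) = (11/15) dt + (14*B_t/5) dB_t.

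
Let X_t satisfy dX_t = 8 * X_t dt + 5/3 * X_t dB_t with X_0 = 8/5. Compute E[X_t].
E[X_t] = 8*exp(8*t)/5

For GBM dX = mu X dt + sigma X dB with X_0 = x_0, apply Itô to Y = log X: dY = (mu - sigma^2/2) dt + sigma dB, so Y_t = log(x_0) + (mu - sigma^2/2) t + sigma B_t and hence X_t = x_0 * exp((mu - sigma^2/2) t + sigma B_t).
With mu = 8, sigma = 5/3, x_0 = 8/5, this gives:
  X_t = 8/5 * exp((119/18) * t + (5/3) * B_t).
Since sigma*B_t ~ Normal(0, sigma^2 t), E[exp(sigma*B_t)] = exp(sigma^2 t / 2); so E[X_t] = x_0 * exp((mu - sigma^2/2) t) * exp(sigma^2 t / 2) = x_0 * exp(mu t) = 8*exp(8*t)/5.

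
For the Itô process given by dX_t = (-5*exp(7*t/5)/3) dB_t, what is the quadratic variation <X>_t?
<X>_t = 125*exp(14*t/5)/126 - 125/126

For an Itô process dX_t = a(t) dt + b(t) dB_t, the quadratic variation is <X>_t = int_0^t b(s)^2 ds (the drift term does not contribute). Here b(s) = -5*exp(7*s/5)/3, so
  b(s)^2 = 25*exp(14*s/5)/9.
Integrating from 0 to t:
  <X>_t = int_0^t (25*exp(14*s/5)/9) ds = 125*exp(14*t/5)/126 - 125/126.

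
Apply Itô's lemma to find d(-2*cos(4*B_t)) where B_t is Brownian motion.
d(-2*cos(4*B_t)) = (16*cos(4*B_t)) dt + (8*sin(4*B_t)) dB_t

Itô's formula for f(B_t) gives d f(B_t) = f'(B_t) dB_t + (1/2) f''(B_t) dt. Compute derivatives of f(x) = -2*cos(4*x):
  f'(x)  = 8*sin(4*x)
  f''(x) = 32*cos(4*x)
Substitute x = B_t and multiply the f'' term by 1/2:
  drift     = (1/2) * (32*cos(4*x)) evaluated at B_t = 16*cos(4*B_t)
  diffusion = (8*sin(4*x)) evaluated at B_t = 8*sin(4*B_t)
Therefore d(-2*cos(4*B_t)) = (16*cos(4*B_t)) dt + (8*sin(4*B_t)) dB_t.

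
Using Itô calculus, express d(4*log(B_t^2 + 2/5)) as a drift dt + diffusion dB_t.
d(4*log(B_t^2 + 2/5)) = (20*(2 - 5*B_t^2)/(5*B_t^2 + 2)^2) dt + (40*B_t/(5*B_t^2 + 2)) dB_t

Itô's formula for f(B_t) gives d f(B_t) = f'(B_t) dB_t + (1/2) f''(B_t) dt. Compute derivatives of f(x) = 4*log(x^2 + 2/5):
  f'(x)  = 40*x/(5*x^2 + 2)
  f''(x) = 40*(2 - 5*x^2)/(5*x^2 + 2)^2
Substitute x = B_t and multiply the f'' term by 1/2:
  drift     = (1/2) * (40*(2 - 5*x^2)/(5*x^2 + 2)^2) evaluated at B_t = 20*(2 - 5*B_t^2)/(5*B_t^2 + 2)^2
  diffusion = (40*x/(5*x^2 + 2)) evaluated at B_t = 40*B_t/(5*B_t^2 + 2)
Therefore d(4*log(B_t^2 + 2/5)) = (20*(2 - 5*B_t^2)/(5*B_t^2 + 2)^2) dt + (40*B_t/(5*B_t^2 + 2)) dB_t.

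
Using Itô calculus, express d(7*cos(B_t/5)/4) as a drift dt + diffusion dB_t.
d(7*cos(B_t/5)/4) = (-7*cos(B_t/5)/200) dt + (-7*sin(B_t/5)/20) dB_t

Itô's formula for f(B_t) gives d f(B_t) = f'(B_t) dB_t + (1/2) f''(B_t) dt. Compute derivatives of f(x) = 7*cos(x/5)/4:
  f'(x)  = -7*sin(x/5)/20
  f''(x) = -7*cos(x/5)/100
Substitute x = B_t and multiply the f'' term by 1/2:
  drift     = (1/2) * (-7*cos(x/5)/100) evaluated at B_t = -7*cos(B_t/5)/200
  diffusion = (-7*sin(x/5)/20) evaluated at B_t = -7*sin(B_t/5)/20
Therefore d(7*cos(B_t/5)/4) = (-7*cos(B_t/5)/200) dt + (-7*sin(B_t/5)/20) dB_t.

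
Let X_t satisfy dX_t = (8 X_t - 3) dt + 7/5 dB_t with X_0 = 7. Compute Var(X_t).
Var(X_t) = 49*exp(16*t)/400 - 49/400

The variance V(t) = Var(X_t) satisfies V'(t) = 2 a V(t) + c^2 with V(0) = 0 (drift coefficient is linear in X, diffusion is constant). With a = 8, c = 7/5, the solution is
  V(t) = (c^2 / (2 a)) * (exp(2 a t) - 1)
       = ((7/5)^2 / (2*8)) * (exp(16 t) - 1)
       = 49*exp(16*t)/400 - 49/400.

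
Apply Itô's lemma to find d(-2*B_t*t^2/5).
d(-2*B_t*t^2/5) = (-4*B_t*t/5) dt + (-2*t^2/5) dB_t

Itô's formula for f(t, x): d f(t, B_t) = (f_t + (1/2) f_xx) dt + f_x dB_t. Compute partials of f(t, x) = -2*t^2*x/5:
  f_t(t,x)  = -4*t*x/5
  f_x(t,x)  = -2*t^2/5
  f_xx(t,x) = 0
Assemble drift = f_t + (1/2) f_xx = -4*t*x/5 and diffusion = f_x = -2*t^2/5. Substituting x = B_t:
  d(-2*B_t*t^2/5) = (-4*B_t*t/5) dt + (-2*t^2/5) dB_t.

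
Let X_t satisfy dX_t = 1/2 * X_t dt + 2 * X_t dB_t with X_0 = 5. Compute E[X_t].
E[X_t] = 5*exp(t/2)

For GBM dX = mu X dt + sigma X dB with X_0 = x_0, apply Itô to Y = log X: dY = (mu - sigma^2/2) dt + sigma dB, so Y_t = log(x_0) + (mu - sigma^2/2) t + sigma B_t and hence X_t = x_0 * exp((mu - sigma^2/2) t + sigma B_t).
With mu = 1/2, sigma = 2, x_0 = 5, this gives:
  X_t = 5 * exp((-3/2) * t + (2) * B_t).
Since sigma*B_t ~ Normal(0, sigma^2 t), E[exp(sigma*B_t)] = exp(sigma^2 t / 2); so E[X_t] = x_0 * exp((mu - sigma^2/2) t) * exp(sigma^2 t / 2) = x_0 * exp(mu t) = 5*exp(t/2).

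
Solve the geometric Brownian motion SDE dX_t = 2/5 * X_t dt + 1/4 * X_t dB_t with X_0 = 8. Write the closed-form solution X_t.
X_t = 8 * exp((59/160) * t + (1/4) * B_t)

For GBM dX = mu X dt + sigma X dB with X_0 = x_0, apply Itô to Y = log X: dY = (mu - sigma^2/2) dt + sigma dB, so Y_t = log(x_0) + (mu - sigma^2/2) t + sigma B_t and hence X_t = x_0 * exp((mu - sigma^2/2) t + sigma B_t).
With mu = 2/5, sigma = 1/4, x_0 = 8, this gives:
  X_t = 8 * exp((59/160) * t + (1/4) * B_t).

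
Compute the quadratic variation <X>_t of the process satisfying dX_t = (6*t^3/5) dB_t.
<X>_t = 36*t^7/175

For an Itô process dX_t = a(t) dt + b(t) dB_t, the quadratic variation is <X>_t = int_0^t b(s)^2 ds (the drift term does not contribute). Here b(s) = 6*s^3/5, so
  b(s)^2 = 36*s^6/25.
Integrating from 0 to t:
  <X>_t = int_0^t (36*s^6/25) ds = 36*t^7/175.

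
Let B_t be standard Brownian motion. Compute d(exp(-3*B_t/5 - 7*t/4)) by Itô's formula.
d(exp(-3*B_t/5 - 7*t/4)) = (-157*exp(-3*B_t/5 - 7*t/4)/100) dt + (-3*exp(-3*B_t/5 - 7*t/4)/5) dB_t

Itô's formula for f(t, x): d f(t, B_t) = (f_t + (1/2) f_xx) dt + f_x dB_t. Compute partials of f(t, x) = exp(-7*t/4 - 3*x/5):
  f_t(t,x)  = -7*exp(-7*t/4 - 3*x/5)/4
  f_x(t,x)  = -3*exp(-7*t/4 - 3*x/5)/5
  f_xx(t,x) = 9*exp(-7*t/4 - 3*x/5)/25
Assemble drift = f_t + (1/2) f_xx = -157*exp(-7*t/4 - 3*x/5)/100 and diffusion = f_x = -3*exp(-7*t/4 - 3*x/5)/5. Substituting x = B_t:
  d(exp(-3*B_t/5 - 7*t/4)) = (-157*exp(-3*B_t/5 - 7*t/4)/100) dt + (-3*exp(-3*B_t/5 - 7*t/4)/5) dB_t.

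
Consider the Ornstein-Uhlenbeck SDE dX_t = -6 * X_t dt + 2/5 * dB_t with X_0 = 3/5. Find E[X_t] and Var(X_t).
E[X_t] = 3*exp(-6*t)/5; Var(X_t) = 1/75 - exp(-12*t)/75

The OU SDE dX = -theta X dt + sigma dB admits the integrating factor exp(theta t): d(exp(theta t) X_t) = sigma exp(theta t) dB_t. Integrating from 0 to t:
  X_t = x_0 * exp(-theta t) + sigma * int_0^t exp(-theta (t-s)) dB_s.
The Itô integral has mean 0 and (by the Itô isometry) variance sigma^2 * int_0^t exp(-2 theta (t - s)) ds = sigma^2 * (1 - exp(-2 theta t)) / (2 theta).
With theta = 6, sigma = 2/5, x_0 = 3/5:
  E[X_t] = 3/5 * exp(-6 t) = 3*exp(-6*t)/5
  Var(X_t) = (2/5)^2 * (1 - exp(-2*6 t)) / (2 * 6) = 1/75 - exp(-12*t)/75.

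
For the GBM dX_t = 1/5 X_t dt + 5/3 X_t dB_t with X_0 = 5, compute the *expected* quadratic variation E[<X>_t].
E[<X>_t] = 3125*exp(143*t/45)/143 - 3125/143

<X>_t = int_0^t ((5/3) * X_s)^2 ds. Taking expectation inside the integral: E[<X>_t] = (5/3)^2 * int_0^t E[X_s^2] ds. For GBM, E[X_s^2] = x_0^2 * exp((2 mu + sigma^2) s). Integrating:
  E[<X>_t] = (5/3)^2 * 5^2 * (exp((2*(1/5) + (5/3)^2) t) - 1) / (2*(1/5) + (5/3)^2)
           = (5/3)^2 * 5^2 * (exp((143/45) t) - 1) / (143/45) = 3125*exp(143*t/45)/143 - 3125/143.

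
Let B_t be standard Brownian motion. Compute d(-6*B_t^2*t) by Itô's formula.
d(-6*B_t^2*t) = (-6*B_t^2 - 6*t) dt + (-12*B_t*t) dB_t

Itô's formula for f(t, x): d f(t, B_t) = (f_t + (1/2) f_xx) dt + f_x dB_t. Compute partials of f(t, x) = -6*t*x^2:
  f_t(t,x)  = -6*x^2
  f_x(t,x)  = -12*t*x
  f_xx(t,x) = -12*t
Assemble drift = f_t + (1/2) f_xx = -6*t - 6*x^2 and diffusion = f_x = -12*t*x. Substituting x = B_t:
  d(-6*B_t^2*t) = (-6*B_t^2 - 6*t) dt + (-12*B_t*t) dB_t.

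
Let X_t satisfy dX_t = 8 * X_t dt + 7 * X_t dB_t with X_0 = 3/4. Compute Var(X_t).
Var(X_t) = 9*(exp(49*t) - 1)*exp(16*t)/16

For GBM dX = mu X dt + sigma X dB with X_0 = x_0, apply Itô to Y = log X: dY = (mu - sigma^2/2) dt + sigma dB, so Y_t = log(x_0) + (mu - sigma^2/2) t + sigma B_t and hence X_t = x_0 * exp((mu - sigma^2/2) t + sigma B_t).
With mu = 8, sigma = 7, x_0 = 3/4, this gives:
  X_t = 3/4 * exp((-33/2) * t + (7) * B_t).
Since sigma*B_t ~ Normal(0, sigma^2 t), E[exp(sigma*B_t)] = exp(sigma^2 t / 2); so E[X_t] = x_0 * exp((mu - sigma^2/2) t) * exp(sigma^2 t / 2) = x_0 * exp(mu t) = 3*exp(8*t)/4.
Var(X_t) = E[X_t^2] - (E[X_t])^2 = x_0^2 * exp(2 mu t) * (exp(sigma^2 t) - 1) = 9*(exp(49*t) - 1)*exp(16*t)/16.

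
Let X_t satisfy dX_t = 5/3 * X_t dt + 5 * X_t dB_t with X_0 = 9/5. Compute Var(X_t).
Var(X_t) = 81*(exp(25*t) - 1)*exp(10*t/3)/25

For GBM dX = mu X dt + sigma X dB with X_0 = x_0, apply Itô to Y = log X: dY = (mu - sigma^2/2) dt + sigma dB, so Y_t = log(x_0) + (mu - sigma^2/2) t + sigma B_t and hence X_t = x_0 * exp((mu - sigma^2/2) t + sigma B_t).
With mu = 5/3, sigma = 5, x_0 = 9/5, this gives:
  X_t = 9/5 * exp((-65/6) * t + (5) * B_t).
Since sigma*B_t ~ Normal(0, sigma^2 t), E[exp(sigma*B_t)] = exp(sigma^2 t / 2); so E[X_t] = x_0 * exp((mu - sigma^2/2) t) * exp(sigma^2 t / 2) = x_0 * exp(mu t) = 9*exp(5*t/3)/5.
Var(X_t) = E[X_t^2] - (E[X_t])^2 = x_0^2 * exp(2 mu t) * (exp(sigma^2 t) - 1) = 81*(exp(25*t) - 1)*exp(10*t/3)/25.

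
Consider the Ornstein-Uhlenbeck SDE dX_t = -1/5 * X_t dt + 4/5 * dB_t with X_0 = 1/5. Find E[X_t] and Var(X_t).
E[X_t] = exp(-t/5)/5; Var(X_t) = 8/5 - 8*exp(-2*t/5)/5

The OU SDE dX = -theta X dt + sigma dB admits the integrating factor exp(theta t): d(exp(theta t) X_t) = sigma exp(theta t) dB_t. Integrating from 0 to t:
  X_t = x_0 * exp(-theta t) + sigma * int_0^t exp(-theta (t-s)) dB_s.
The Itô integral has mean 0 and (by the Itô isometry) variance sigma^2 * int_0^t exp(-2 theta (t - s)) ds = sigma^2 * (1 - exp(-2 theta t)) / (2 theta).
With theta = 1/5, sigma = 4/5, x_0 = 1/5:
  E[X_t] = 1/5 * exp(-1/5 t) = exp(-t/5)/5
  Var(X_t) = (4/5)^2 * (1 - exp(-2*1/5 t)) / (2 * 1/5) = 8/5 - 8*exp(-2*t/5)/5.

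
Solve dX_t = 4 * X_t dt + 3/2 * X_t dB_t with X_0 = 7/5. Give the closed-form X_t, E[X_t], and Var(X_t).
X_t = 7/5 * exp((23/8) t + (3/2) B_t); E[X_t] = 7*exp(4*t)/5; Var(X_t) = 49*(exp(9*t/4) - 1)*exp(8*t)/25

For GBM dX = mu X dt + sigma X dB with X_0 = x_0, apply Itô to Y = log X: dY = (mu - sigma^2/2) dt + sigma dB, so Y_t = log(x_0) + (mu - sigma^2/2) t + sigma B_t and hence X_t = x_0 * exp((mu - sigma^2/2) t + sigma B_t).
With mu = 4, sigma = 3/2, x_0 = 7/5, this gives:
  X_t = 7/5 * exp((23/8) * t + (3/2) * B_t).
Since sigma*B_t ~ Normal(0, sigma^2 t), E[exp(sigma*B_t)] = exp(sigma^2 t / 2); so E[X_t] = x_0 * exp((mu - sigma^2/2) t) * exp(sigma^2 t / 2) = x_0 * exp(mu t) = 7*exp(4*t)/5.
Var(X_t) = E[X_t^2] - (E[X_t])^2 = x_0^2 * exp(2 mu t) * (exp(sigma^2 t) - 1) = 49*(exp(9*t/4) - 1)*exp(8*t)/25.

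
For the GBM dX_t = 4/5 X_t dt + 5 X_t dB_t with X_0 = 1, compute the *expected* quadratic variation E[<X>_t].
E[<X>_t] = 125*exp(133*t/5)/133 - 125/133

<X>_t = int_0^t (5 * X_s)^2 ds. Taking expectation inside the integral: E[<X>_t] = 5^2 * int_0^t E[X_s^2] ds. For GBM, E[X_s^2] = x_0^2 * exp((2 mu + sigma^2) s). Integrating:
  E[<X>_t] = 5^2 * 1^2 * (exp((2*(4/5) + 5^2) t) - 1) / (2*(4/5) + 5^2)
           = 5^2 * 1^2 * (exp((133/5) t) - 1) / (133/5) = 125*exp(133*t/5)/133 - 125/133.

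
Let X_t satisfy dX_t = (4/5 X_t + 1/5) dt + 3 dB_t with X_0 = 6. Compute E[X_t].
E[X_t] = 25*exp(4*t/5)/4 - 1/4

Taking expectations and using E[dB_t] = 0, the mean m(t) = E[X_t] satisfies the ODE m'(t) = a m(t) + b with m(0) = x_0. With a = 4/5, b = 1/5, x_0 = 6, the solution is
  m(t) = x_0 * exp(a t) + (b/a) * (exp(a t) - 1)
       = 6 * exp((4/5) t) + ((1/5)/(4/5)) * (exp((4/5) t) - 1)
       = 25*exp(4*t/5)/4 - 1/4.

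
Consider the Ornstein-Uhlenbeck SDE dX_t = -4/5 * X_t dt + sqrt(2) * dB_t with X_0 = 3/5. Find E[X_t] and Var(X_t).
E[X_t] = 3*exp(-4*t/5)/5; Var(X_t) = 5/4 - 5*exp(-8*t/5)/4

The OU SDE dX = -theta X dt + sigma dB admits the integrating factor exp(theta t): d(exp(theta t) X_t) = sigma exp(theta t) dB_t. Integrating from 0 to t:
  X_t = x_0 * exp(-theta t) + sigma * int_0^t exp(-theta (t-s)) dB_s.
The Itô integral has mean 0 and (by the Itô isometry) variance sigma^2 * int_0^t exp(-2 theta (t - s)) ds = sigma^2 * (1 - exp(-2 theta t)) / (2 theta).
With theta = 4/5, sigma = sqrt(2), x_0 = 3/5:
  E[X_t] = 3/5 * exp(-4/5 t) = 3*exp(-4*t/5)/5
  Var(X_t) = (sqrt(2))^2 * (1 - exp(-2*4/5 t)) / (2 * 4/5) = 5/4 - 5*exp(-8*t/5)/4.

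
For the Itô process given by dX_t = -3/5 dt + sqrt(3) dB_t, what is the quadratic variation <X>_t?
<X>_t = 3*t

For an Itô process dX_t = a(t) dt + b(t) dB_t, the quadratic variation is <X>_t = int_0^t b(s)^2 ds (the drift term does not contribute). Here b(s) = sqrt(3), so
  b(s)^2 = 3.
Integrating from 0 to t:
  <X>_t = int_0^t (3) ds = 3*t.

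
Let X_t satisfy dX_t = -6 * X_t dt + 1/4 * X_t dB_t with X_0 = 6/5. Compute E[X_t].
E[X_t] = 6*exp(-6*t)/5

For GBM dX = mu X dt + sigma X dB with X_0 = x_0, apply Itô to Y = log X: dY = (mu - sigma^2/2) dt + sigma dB, so Y_t = log(x_0) + (mu - sigma^2/2) t + sigma B_t and hence X_t = x_0 * exp((mu - sigma^2/2) t + sigma B_t).
With mu = -6, sigma = 1/4, x_0 = 6/5, this gives:
  X_t = 6/5 * exp((-193/32) * t + (1/4) * B_t).
Since sigma*B_t ~ Normal(0, sigma^2 t), E[exp(sigma*B_t)] = exp(sigma^2 t / 2); so E[X_t] = x_0 * exp((mu - sigma^2/2) t) * exp(sigma^2 t / 2) = x_0 * exp(mu t) = 6*exp(-6*t)/5.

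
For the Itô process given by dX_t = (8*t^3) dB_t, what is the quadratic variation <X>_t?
<X>_t = 64*t^7/7

For an Itô process dX_t = a(t) dt + b(t) dB_t, the quadratic variation is <X>_t = int_0^t b(s)^2 ds (the drift term does not contribute). Here b(s) = 8*s^3, so
  b(s)^2 = 64*s^6.
Integrating from 0 to t:
  <X>_t = int_0^t (64*s^6) ds = 64*t^7/7.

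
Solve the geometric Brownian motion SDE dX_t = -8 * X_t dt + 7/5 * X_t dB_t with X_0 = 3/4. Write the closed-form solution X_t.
X_t = 3/4 * exp((-449/50) * t + (7/5) * B_t)

For GBM dX = mu X dt + sigma X dB with X_0 = x_0, apply Itô to Y = log X: dY = (mu - sigma^2/2) dt + sigma dB, so Y_t = log(x_0) + (mu - sigma^2/2) t + sigma B_t and hence X_t = x_0 * exp((mu - sigma^2/2) t + sigma B_t).
With mu = -8, sigma = 7/5, x_0 = 3/4, this gives:
  X_t = 3/4 * exp((-449/50) * t + (7/5) * B_t).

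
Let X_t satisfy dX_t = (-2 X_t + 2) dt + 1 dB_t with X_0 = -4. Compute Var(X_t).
Var(X_t) = 1/4 - exp(-4*t)/4

The variance V(t) = Var(X_t) satisfies V'(t) = 2 a V(t) + c^2 with V(0) = 0 (drift coefficient is linear in X, diffusion is constant). With a = -2, c = 1, the solution is
  V(t) = (c^2 / (2 a)) * (exp(2 a t) - 1)
       = (1^2 / (2*(-2))) * (exp((-4) t) - 1)
       = 1/4 - exp(-4*t)/4.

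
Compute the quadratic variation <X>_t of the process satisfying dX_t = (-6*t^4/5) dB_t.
<X>_t = 4*t^9/25

For an Itô process dX_t = a(t) dt + b(t) dB_t, the quadratic variation is <X>_t = int_0^t b(s)^2 ds (the drift term does not contribute). Here b(s) = -6*s^4/5, so
  b(s)^2 = 36*s^8/25.
Integrating from 0 to t:
  <X>_t = int_0^t (36*s^8/25) ds = 4*t^9/25.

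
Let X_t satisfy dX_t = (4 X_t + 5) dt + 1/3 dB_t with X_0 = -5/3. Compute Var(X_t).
Var(X_t) = exp(8*t)/72 - 1/72

The variance V(t) = Var(X_t) satisfies V'(t) = 2 a V(t) + c^2 with V(0) = 0 (drift coefficient is linear in X, diffusion is constant). With a = 4, c = 1/3, the solution is
  V(t) = (c^2 / (2 a)) * (exp(2 a t) - 1)
       = ((1/3)^2 / (2*4)) * (exp(8 t) - 1)
       = exp(8*t)/72 - 1/72.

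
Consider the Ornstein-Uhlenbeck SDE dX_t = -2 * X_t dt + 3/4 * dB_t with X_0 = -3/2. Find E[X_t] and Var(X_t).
E[X_t] = -3*exp(-2*t)/2; Var(X_t) = 9/64 - 9*exp(-4*t)/64

The OU SDE dX = -theta X dt + sigma dB admits the integrating factor exp(theta t): d(exp(theta t) X_t) = sigma exp(theta t) dB_t. Integrating from 0 to t:
  X_t = x_0 * exp(-theta t) + sigma * int_0^t exp(-theta (t-s)) dB_s.
The Itô integral has mean 0 and (by the Itô isometry) variance sigma^2 * int_0^t exp(-2 theta (t - s)) ds = sigma^2 * (1 - exp(-2 theta t)) / (2 theta).
With theta = 2, sigma = 3/4, x_0 = -3/2:
  E[X_t] = -3/2 * exp(-2 t) = -3*exp(-2*t)/2
  Var(X_t) = (3/4)^2 * (1 - exp(-2*2 t)) / (2 * 2) = 9/64 - 9*exp(-4*t)/64.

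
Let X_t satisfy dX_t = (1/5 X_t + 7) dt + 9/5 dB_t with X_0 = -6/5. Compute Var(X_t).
Var(X_t) = 81*exp(2*t/5)/10 - 81/10

The variance V(t) = Var(X_t) satisfies V'(t) = 2 a V(t) + c^2 with V(0) = 0 (drift coefficient is linear in X, diffusion is constant). With a = 1/5, c = 9/5, the solution is
  V(t) = (c^2 / (2 a)) * (exp(2 a t) - 1)
       = ((9/5)^2 / (2*(1/5))) * (exp((2/5) t) - 1)
       = 81*exp(2*t/5)/10 - 81/10.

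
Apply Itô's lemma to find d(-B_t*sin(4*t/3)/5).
d(-B_t*sin(4*t/3)/5) = (-4*B_t*cos(4*t/3)/15) dt + (-sin(4*t/3)/5) dB_t

Itô's formula for f(t, x): d f(t, B_t) = (f_t + (1/2) f_xx) dt + f_x dB_t. Compute partials of f(t, x) = -x*sin(4*t/3)/5:
  f_t(t,x)  = -4*x*cos(4*t/3)/15
  f_x(t,x)  = -sin(4*t/3)/5
  f_xx(t,x) = 0
Assemble drift = f_t + (1/2) f_xx = -4*x*cos(4*t/3)/15 and diffusion = f_x = -sin(4*t/3)/5. Substituting x = B_t:
  d(-B_t*sin(4*t/3)/5) = (-4*B_t*cos(4*t/3)/15) dt + (-sin(4*t/3)/5) dB_t.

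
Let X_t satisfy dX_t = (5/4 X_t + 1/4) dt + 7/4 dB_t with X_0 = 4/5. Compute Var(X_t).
Var(X_t) = 49*exp(5*t/2)/40 - 49/40

The variance V(t) = Var(X_t) satisfies V'(t) = 2 a V(t) + c^2 with V(0) = 0 (drift coefficient is linear in X, diffusion is constant). With a = 5/4, c = 7/4, the solution is
  V(t) = (c^2 / (2 a)) * (exp(2 a t) - 1)
       = ((7/4)^2 / (2*(5/4))) * (exp((5/2) t) - 1)
       = 49*exp(5*t/2)/40 - 49/40.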